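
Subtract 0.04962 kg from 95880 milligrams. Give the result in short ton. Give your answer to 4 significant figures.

5.099e-5 short ton

95880 mg = 0.000105690 short ton and 0.04962 kg = 5.46967e-5 short ton.
0.000105690 − 5.46967e-5 ≈ 5.099e-5 short ton.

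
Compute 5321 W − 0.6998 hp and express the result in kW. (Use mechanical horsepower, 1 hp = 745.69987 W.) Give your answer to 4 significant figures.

4.799 kW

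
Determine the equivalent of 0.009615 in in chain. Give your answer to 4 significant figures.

1.214e-5 chain

1 in = 0.00126263 chain.
Then 0.009615 × 0.00126263 ≈ 1.214e-5 chain.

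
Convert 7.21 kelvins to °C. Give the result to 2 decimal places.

-265.94 °C

K = °C + 273.15.
Applying the formula gives -265.94 °C.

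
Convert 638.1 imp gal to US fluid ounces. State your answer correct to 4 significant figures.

1 imperial gallon = 153.722 US fluid ounces.
Thus 638.1 × 153.722 ≈ 98090 US fl oz.

98090 US fl oz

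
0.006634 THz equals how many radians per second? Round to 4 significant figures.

1 terahertz = 6.28319 × 10^12 rad/s.
So 0.006634 × 6.28319 × 10^12 ≈ 4.168 × 10^10 rad/s.

4.168 × 10^10 radians per second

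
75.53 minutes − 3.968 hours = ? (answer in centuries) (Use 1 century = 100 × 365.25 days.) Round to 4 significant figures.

-3.091 × 10^-6 centuries

75.53 min = 1.43604 × 10^-6 century and 3.968 h = 4.52658 × 10^-6 century.
1.43604 × 10^-6 − 4.52658 × 10^-6 ≈ -3.091 × 10^-6 century.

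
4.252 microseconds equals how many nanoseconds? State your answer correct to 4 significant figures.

4252 ns

1 microsecond = 1000.00 nanoseconds.
4.252 × 1000.00 ≈ 4252 ns.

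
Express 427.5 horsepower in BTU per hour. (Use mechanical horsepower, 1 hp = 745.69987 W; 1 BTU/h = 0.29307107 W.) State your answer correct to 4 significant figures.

1.088e+6 BTU per hour

1 hp = 2544.43 BTU/h.
Then 427.5 × 2544.43 ≈ 1.088e+6 BTU/h.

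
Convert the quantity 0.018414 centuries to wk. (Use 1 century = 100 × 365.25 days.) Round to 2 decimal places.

1 century = 5217.86 wk.
Thus 0.018414 × 5217.86 ≈ 96.08 wk.

96.08 wk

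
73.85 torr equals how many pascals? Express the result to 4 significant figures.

9846 pascals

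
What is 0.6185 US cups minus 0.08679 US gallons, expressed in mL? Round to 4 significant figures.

-182.2 milliliters

0.6185 US cup = 146.330 mL and 0.08679 US gal = 328.536 mL.
146.330 − 328.536 ≈ -182.2 mL.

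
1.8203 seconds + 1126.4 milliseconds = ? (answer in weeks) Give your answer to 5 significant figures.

1.8203 s = 3.00976e-6 wk and 1126.4 ms = 1.86243e-6 wk.
3.00976e-6 + 1.86243e-6 ≈ 4.8722e-6 wk.

4.8722e-6 weeks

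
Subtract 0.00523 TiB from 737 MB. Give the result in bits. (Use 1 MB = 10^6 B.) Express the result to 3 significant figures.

-4.01 × 10^10 bit

737 MB = 5.89600 × 10^9 bit and 0.00523 TiB = 4.60036 × 10^10 bit.
5.89600 × 10^9 − 4.60036 × 10^10 ≈ -4.01 × 10^10 bit.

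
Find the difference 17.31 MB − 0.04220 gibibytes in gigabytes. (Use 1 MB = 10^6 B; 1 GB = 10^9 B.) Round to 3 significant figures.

17.31 MB = 0.0173100 GB and 0.04220 GiB = 0.0453119 GB.
0.0173100 − 0.0453119 ≈ -0.0280 GB.

-0.0280 gigabytes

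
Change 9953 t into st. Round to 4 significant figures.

1 t = 157.473 st.
So 9953 × 157.473 ≈ 1.567 × 10^6 st.

1.567 × 10^6 st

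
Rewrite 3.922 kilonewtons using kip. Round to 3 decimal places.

1 kN = 0.224809 kip.
Thus 3.922 × 0.224809 ≈ 0.882 kip.

0.882 kip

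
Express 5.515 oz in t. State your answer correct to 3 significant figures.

0.000156 t

1 ounce = 2.83495e-5 t.
5.515 × 2.83495e-5 ≈ 0.000156 t.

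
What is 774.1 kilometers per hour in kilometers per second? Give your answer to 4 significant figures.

0.2150 km/s

1 km/h = 0.000277778 km/s.
Then 774.1 × 0.000277778 ≈ 0.2150 km/s.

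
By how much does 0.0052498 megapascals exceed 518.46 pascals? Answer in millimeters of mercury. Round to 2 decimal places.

0.0052498 MPa = 39.3767 mmHg and 518.46 Pa = 3.88877 mmHg.
39.3767 − 3.88877 ≈ 35.49 mmHg.

35.49 mmHg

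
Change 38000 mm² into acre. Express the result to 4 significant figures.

9.390e-6 acres

1 mm² = 2.47105e-10 acres.
So 38000 × 2.47105e-10 ≈ 9.390e-6 acre.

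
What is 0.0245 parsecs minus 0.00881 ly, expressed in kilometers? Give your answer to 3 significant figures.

6.73 × 10^11 km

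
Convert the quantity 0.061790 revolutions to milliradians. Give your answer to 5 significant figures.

1 rev = 6283.19 mrad.
0.061790 × 6283.19 ≈ 388.24 mrad.

388.24 mrad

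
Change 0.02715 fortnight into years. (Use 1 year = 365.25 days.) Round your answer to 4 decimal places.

0.0010 years

1 fortnight = 0.0383299 yr.
0.02715 × 0.0383299 ≈ 0.0010 yr.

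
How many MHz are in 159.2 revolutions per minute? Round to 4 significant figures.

1 revolution per minute = 1.66667 × 10^-8 MHz.
So 159.2 × 1.66667 × 10^-8 ≈ 2.653 × 10^-6 MHz.

2.653 × 10^-6 MHz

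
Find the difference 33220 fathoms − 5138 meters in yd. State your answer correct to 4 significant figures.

33220 fathom = 66440.0 yd and 5138 m = 5618.99 yd.
66440.0 − 5618.99 ≈ 60820 yd.

60820 yards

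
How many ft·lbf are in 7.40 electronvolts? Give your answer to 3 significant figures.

8.74e-19 ft·lbf

1 eV = 1.18170e-19 foot-pounds.
7.40 × 1.18170e-19 ≈ 8.74e-19 ft·lbf.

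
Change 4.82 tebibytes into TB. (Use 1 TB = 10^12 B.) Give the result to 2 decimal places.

1 tebibyte = 1.09951 TB.
4.82 × 1.09951 ≈ 5.30 TB.

5.30 TB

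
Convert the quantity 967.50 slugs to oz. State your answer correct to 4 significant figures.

498100 oz

1 slug = 514.785 oz.
Then 967.50 × 514.785 ≈ 498100 oz.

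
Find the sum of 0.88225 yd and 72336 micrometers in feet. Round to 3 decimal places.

0.88225 yd = 2.64675 ft and 72336 μm = 0.237323 ft.
2.64675 + 0.237323 ≈ 2.884 ft.

2.884 ft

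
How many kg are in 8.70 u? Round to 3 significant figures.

1.44e-26 kg

1 atomic mass unit = 1.66054e-27 kg.
8.70 × 1.66054e-27 ≈ 1.44e-26 kg.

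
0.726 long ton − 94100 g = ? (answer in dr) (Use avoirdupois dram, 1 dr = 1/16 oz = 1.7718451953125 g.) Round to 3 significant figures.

363000 drams

0.726 long ton = 416317 dr and 94100 g = 53108.5 dr.
416317 − 53108.5 ≈ 363000 dr.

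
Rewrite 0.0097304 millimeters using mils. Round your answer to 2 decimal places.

0.38 mil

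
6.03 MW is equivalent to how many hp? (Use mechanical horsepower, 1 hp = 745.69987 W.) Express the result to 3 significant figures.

1 MW = 1341.02 horsepower.
So 6.03 × 1341.02 ≈ 8090 hp.

8090 horsepower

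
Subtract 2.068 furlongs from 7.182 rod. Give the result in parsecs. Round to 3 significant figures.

-1.23e-14 parsecs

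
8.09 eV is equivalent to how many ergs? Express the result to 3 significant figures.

1.30 × 10^-11 ergs

1 electronvolt = 1.60218 × 10^-12 erg.
Then 8.09 × 1.60218 × 10^-12 ≈ 1.30 × 10^-11 erg.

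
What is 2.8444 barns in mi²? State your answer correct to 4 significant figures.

1 barn = 3.86102 × 10^-35 mi².
2.8444 × 3.86102 × 10^-35 ≈ 1.098 × 10^-34 mi².

1.098 × 10^-34 square miles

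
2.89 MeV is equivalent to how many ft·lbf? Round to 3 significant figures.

3.42e-13 ft·lbf

1 megaelectronvolt = 1.18170e-13 ft·lbf.
Thus 2.89 × 1.18170e-13 ≈ 3.42e-13 ft·lbf.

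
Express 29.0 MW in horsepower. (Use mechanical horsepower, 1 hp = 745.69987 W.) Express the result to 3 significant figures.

38900 hp

1 MW = 1341.02 horsepower.
29.0 × 1341.02 ≈ 38900 hp.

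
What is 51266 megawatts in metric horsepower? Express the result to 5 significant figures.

1 MW = 1359.62 PS.
Thus 51266 × 1359.62 ≈ 6.9702 × 10^7 PS.

6.9702 × 10^7 PS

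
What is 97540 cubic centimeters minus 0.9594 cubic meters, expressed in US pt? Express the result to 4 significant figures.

97540 cm³ = 206.139 US pt and 0.9594 m³ = 2027.57 US pt.
206.139 − 2027.57 ≈ -1821 US pt.

-1821 US pints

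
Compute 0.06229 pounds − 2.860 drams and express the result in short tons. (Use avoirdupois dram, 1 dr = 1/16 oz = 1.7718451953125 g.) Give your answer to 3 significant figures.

2.56 × 10^-5 short tons

0.06229 lb = 3.11450 × 10^-5 short ton and 2.860 dr = 5.58594 × 10^-6 short ton.
3.11450 × 10^-5 − 5.58594 × 10^-6 ≈ 2.56 × 10^-5 short ton.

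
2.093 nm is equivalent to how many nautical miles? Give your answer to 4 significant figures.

1.130e-12 nmi

1 nanometer = 5.39957e-13 nmi.
2.093 × 5.39957e-13 ≈ 1.130e-12 nmi.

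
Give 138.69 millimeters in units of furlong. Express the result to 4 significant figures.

1 mm = 4.97097e-6 furlong.
Thus 138.69 × 4.97097e-6 ≈ 0.0006894 furlong.

0.0006894 furlongs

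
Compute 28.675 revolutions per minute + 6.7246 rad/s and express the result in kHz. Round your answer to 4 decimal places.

28.675 rpm = 0.000477917 kHz and 6.7246 rad/s = 0.00107025 kHz.
0.000477917 + 0.00107025 ≈ 0.0015 kHz.

0.0015 kilohertz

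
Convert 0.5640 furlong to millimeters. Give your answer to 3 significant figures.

113000 mm

1 furlong = 201168 mm.
Thus 0.5640 × 201168 ≈ 113000 mm.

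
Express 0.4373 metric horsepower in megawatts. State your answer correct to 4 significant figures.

0.0003216 megawatts

1 PS = 0.000735499 MW.
So 0.4373 × 0.000735499 ≈ 0.0003216 MW.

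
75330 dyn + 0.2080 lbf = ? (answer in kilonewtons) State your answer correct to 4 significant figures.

75330 dyn = 0.000753300 kN and 0.2080 lbf = 0.000925230 kN.
0.000753300 + 0.000925230 ≈ 0.001679 kN.

0.001679 kN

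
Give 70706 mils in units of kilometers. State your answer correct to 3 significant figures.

0.00180 km

1 mil = 2.54000e-8 km.
Thus 70706 × 2.54000e-8 ≈ 0.00180 km.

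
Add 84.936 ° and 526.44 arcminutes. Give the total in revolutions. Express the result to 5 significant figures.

84.936 ° = 0.235933 rev and 526.44 arcmin = 0.0243722 rev.
0.235933 + 0.0243722 ≈ 0.26031 rev.

0.26031 revolutions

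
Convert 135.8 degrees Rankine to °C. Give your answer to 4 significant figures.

-197.7 degrees Celsius

°R = (°C + 273.15) × 9/5.
Applying the formula gives -197.7 °C.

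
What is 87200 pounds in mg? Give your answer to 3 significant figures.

1 pound = 453592 milligrams.
Thus 87200 × 453592 ≈ 3.96e+10 mg.

3.96e+10 milligrams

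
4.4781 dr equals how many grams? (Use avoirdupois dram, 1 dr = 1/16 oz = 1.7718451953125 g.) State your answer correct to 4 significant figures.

7.934 grams

1 dr = 1.771845 g.
So 4.4781 × 1.771845 ≈ 7.934 g.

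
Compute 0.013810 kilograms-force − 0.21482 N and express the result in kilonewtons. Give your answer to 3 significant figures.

-7.94e-5 kilonewtons

0.013810 kgf = 0.000135430 kN and 0.21482 N = 0.000214820 kN.
0.000135430 − 0.000214820 ≈ -7.94e-5 kN.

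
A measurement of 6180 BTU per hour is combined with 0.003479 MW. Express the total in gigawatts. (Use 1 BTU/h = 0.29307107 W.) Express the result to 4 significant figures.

6180 BTU/h = 1.81118 × 10^-6 GW and 0.003479 MW = 3.47900 × 10^-6 GW.
1.81118 × 10^-6 + 3.47900 × 10^-6 ≈ 5.290 × 10^-6 GW.

5.290 × 10^-6 gigawatts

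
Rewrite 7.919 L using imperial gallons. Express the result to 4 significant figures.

1.742 imp gal

1 liter = 0.219969 imp gal.
Thus 7.919 × 0.219969 ≈ 1.742 imp gal.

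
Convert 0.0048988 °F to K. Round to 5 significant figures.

K = (°F + 459.67) × 5/9.
Applying the formula gives 255.37 K.

255.37 kelvins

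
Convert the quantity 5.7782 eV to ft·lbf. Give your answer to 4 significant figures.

1 eV = 1.18170 × 10^-19 ft·lbf.
Then 5.7782 × 1.18170 × 10^-19 ≈ 6.828 × 10^-19 ft·lbf.

6.828 × 10^-19 ft·lbf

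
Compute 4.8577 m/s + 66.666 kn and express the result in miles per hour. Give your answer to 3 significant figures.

4.8577 m/s = 10.8664 mph and 66.666 kn = 76.7179 mph.
10.8664 + 76.7179 ≈ 87.6 mph.

87.6 miles per hour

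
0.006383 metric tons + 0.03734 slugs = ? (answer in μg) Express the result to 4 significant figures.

0.006383 t = 6.38300e+9 μg and 0.03734 slug = 5.44936e+8 μg.
6.38300e+9 + 5.44936e+8 ≈ 6.928e+9 μg.

6.928e+9 μg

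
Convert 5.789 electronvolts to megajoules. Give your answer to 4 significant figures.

9.275e-25 MJ

1 electronvolt = 1.60218e-25 megajoules.
5.789 × 1.60218e-25 ≈ 9.275e-25 MJ.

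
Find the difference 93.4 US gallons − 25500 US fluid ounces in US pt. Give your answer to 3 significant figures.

93.4 US gal = 747.200 US pt and 25500 US fl oz = 1593.75 US pt.
747.200 − 1593.75 ≈ -847 US pt.

-847 US pt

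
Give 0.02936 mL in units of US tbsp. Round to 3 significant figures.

1 milliliter = 0.0676280 US tbsp.
Then 0.02936 × 0.0676280 ≈ 0.00199 US tbsp.

0.00199 US tbsp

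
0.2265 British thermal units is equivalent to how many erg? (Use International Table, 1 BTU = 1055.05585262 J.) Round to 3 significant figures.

2.39e+9 erg

1 British thermal unit = 1.05506e+10 ergs.
So 0.2265 × 1.05506e+10 ≈ 2.39e+9 erg.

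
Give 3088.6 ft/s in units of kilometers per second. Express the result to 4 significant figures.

1 ft/s = 0.000304800 km/s.
Then 3088.6 × 0.000304800 ≈ 0.9414 km/s.

0.9414 kilometers per second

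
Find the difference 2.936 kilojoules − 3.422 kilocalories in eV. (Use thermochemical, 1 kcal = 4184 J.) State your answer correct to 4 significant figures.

2.936 kJ = 1.83251 × 10^22 eV and 3.422 kcal = 8.93637 × 10^22 eV.
1.83251 × 10^22 − 8.93637 × 10^22 ≈ -7.104 × 10^22 eV.

-7.104 × 10^22 eV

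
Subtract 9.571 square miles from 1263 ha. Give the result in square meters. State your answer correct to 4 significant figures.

1263 ha = 1.26300e+7 m² and 9.571 mi² = 2.47888e+7 m².
1.26300e+7 − 2.47888e+7 ≈ -1.216e+7 m².

-1.216e+7 m²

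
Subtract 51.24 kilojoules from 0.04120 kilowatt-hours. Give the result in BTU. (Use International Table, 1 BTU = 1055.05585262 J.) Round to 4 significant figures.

0.04120 kWh = 140.580 BTU and 51.24 kJ = 48.5661 BTU.
140.580 − 48.5661 ≈ 92.01 BTU.

92.01 British thermal units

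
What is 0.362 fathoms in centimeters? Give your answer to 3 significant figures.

66.2 cm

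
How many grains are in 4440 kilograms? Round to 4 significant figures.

6.852e+7 gr

1 kg = 15432.4 grains.
So 4440 × 15432.4 ≈ 6.852e+7 gr.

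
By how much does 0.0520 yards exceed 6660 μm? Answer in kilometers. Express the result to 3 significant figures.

4.09 × 10^-5 km

0.0520 yd = 4.75488 × 10^-5 km and 6660 μm = 6.66000 × 10^-6 km.
4.75488 × 10^-5 − 6.66000 × 10^-6 ≈ 4.09 × 10^-5 km.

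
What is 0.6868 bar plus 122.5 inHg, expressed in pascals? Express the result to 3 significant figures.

484000 pascals

0.6868 bar = 68680.0 Pa and 122.5 inHg = 414833 Pa.
68680.0 + 414833 ≈ 484000 Pa.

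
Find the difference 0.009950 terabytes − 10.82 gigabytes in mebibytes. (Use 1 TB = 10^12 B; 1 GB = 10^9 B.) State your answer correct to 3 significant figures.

-830 mebibytes

0.009950 TB = 9489.06 MiB and 10.82 GB = 10318.8 MiB.
9489.06 − 10318.8 ≈ -830 MiB.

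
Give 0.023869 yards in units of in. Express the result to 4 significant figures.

0.8593 inches

1 yard = 36.0000 in.
Thus 0.023869 × 36.0000 ≈ 0.8593 in.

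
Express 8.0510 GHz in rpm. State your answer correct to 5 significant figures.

4.8306 × 10^11 rpm

1 GHz = 6.00000 × 10^10 rpm.
Thus 8.0510 × 6.00000 × 10^10 ≈ 4.8306 × 10^11 rpm.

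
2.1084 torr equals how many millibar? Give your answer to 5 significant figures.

1 torr = 1.33322 mbar.
Thus 2.1084 × 1.33322 ≈ 2.8110 mbar.

2.8110 millibar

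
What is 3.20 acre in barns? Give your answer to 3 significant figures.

1.29 × 10^32 barn

1 acre = 4.04686 × 10^31 barn.
So 3.20 × 4.04686 × 10^31 ≈ 1.29 × 10^32 barn.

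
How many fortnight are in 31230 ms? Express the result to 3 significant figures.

1 millisecond = 8.26720 × 10^-10 fortnights.
So 31230 × 8.26720 × 10^-10 ≈ 2.58 × 10^-5 fortnight.

2.58 × 10^-5 fortnights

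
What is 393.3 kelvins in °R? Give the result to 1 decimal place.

707.9 °R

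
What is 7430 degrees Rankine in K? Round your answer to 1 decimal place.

°R = K × 9/5.
Applying the formula gives 4127.8 K.

4127.8 kelvins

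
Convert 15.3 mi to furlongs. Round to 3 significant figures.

122 furlongs

1 mile = 8.00000 furlongs.
15.3 × 8.00000 ≈ 122 furlong.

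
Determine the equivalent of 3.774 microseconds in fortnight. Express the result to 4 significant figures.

3.120 × 10^-12 fortnights

1 microsecond = 8.26720 × 10^-13 fortnights.
Thus 3.774 × 8.26720 × 10^-13 ≈ 3.120 × 10^-12 fortnight.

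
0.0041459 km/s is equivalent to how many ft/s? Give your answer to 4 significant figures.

13.60 ft/s

1 kilometer per second = 3280.84 ft/s.
0.0041459 × 3280.84 ≈ 13.60 ft/s.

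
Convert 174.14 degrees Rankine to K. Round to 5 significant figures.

96.744 K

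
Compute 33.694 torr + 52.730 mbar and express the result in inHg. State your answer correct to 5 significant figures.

33.694 torr = 1.32654 inHg and 52.730 mbar = 1.55712 inHg.
1.32654 + 1.55712 ≈ 2.8837 inHg.

2.8837 inHg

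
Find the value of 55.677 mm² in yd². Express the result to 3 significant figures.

6.66e-5 yd²

1 mm² = 1.19599e-6 yd².
Then 55.677 × 1.19599e-6 ≈ 6.66e-5 yd².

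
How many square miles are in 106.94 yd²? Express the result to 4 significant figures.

1 yd² = 3.22831 × 10^-7 mi².
Then 106.94 × 3.22831 × 10^-7 ≈ 3.452 × 10^-5 mi².

3.452 × 10^-5 square miles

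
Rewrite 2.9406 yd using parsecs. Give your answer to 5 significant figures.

1 yd = 2.96337e-17 pc.
2.9406 × 2.96337e-17 ≈ 8.7141e-17 pc.

8.7141e-17 pc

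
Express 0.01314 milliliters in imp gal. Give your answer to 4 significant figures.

2.890e-6 imperial gallons

1 milliliter = 0.000219969 imperial gallons.
So 0.01314 × 0.000219969 ≈ 2.890e-6 imp gal.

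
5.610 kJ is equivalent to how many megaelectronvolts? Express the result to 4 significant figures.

1 kilojoule = 6.24151e+15 MeV.
Thus 5.610 × 6.24151e+15 ≈ 3.501e+16 MeV.

3.501e+16 megaelectronvolts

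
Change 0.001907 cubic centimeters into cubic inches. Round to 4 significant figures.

0.0001164 in³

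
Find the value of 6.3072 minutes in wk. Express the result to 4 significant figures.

0.0006257 weeks

1 minute = 9.92063e-5 wk.
So 6.3072 × 9.92063e-5 ≈ 0.0006257 wk.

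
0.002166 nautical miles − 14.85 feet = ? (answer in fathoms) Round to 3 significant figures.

-0.282 fathoms

0.002166 nmi = 2.19348 fathom and 14.85 ft = 2.47500 fathom.
2.19348 − 2.47500 ≈ -0.282 fathom.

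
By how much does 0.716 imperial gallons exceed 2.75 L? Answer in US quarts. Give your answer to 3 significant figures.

0.716 imp gal = 3.43952 US qt and 2.75 L = 2.90589 US qt.
3.43952 − 2.90589 ≈ 0.534 US qt.

0.534 US qt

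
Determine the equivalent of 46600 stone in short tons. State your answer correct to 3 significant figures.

1 stone = 0.00700000 short ton.
So 46600 × 0.00700000 ≈ 326 short ton.

326 short tons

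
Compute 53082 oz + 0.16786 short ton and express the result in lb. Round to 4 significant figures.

3653 pounds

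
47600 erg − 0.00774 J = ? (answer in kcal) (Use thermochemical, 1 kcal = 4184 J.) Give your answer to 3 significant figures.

-7.12 × 10^-7 kcal

47600 erg = 1.13767 × 10^-6 kcal and 0.00774 J = 1.84990 × 10^-6 kcal.
1.13767 × 10^-6 − 1.84990 × 10^-6 ≈ -7.12 × 10^-7 kcal.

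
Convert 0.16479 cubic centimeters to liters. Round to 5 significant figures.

1 cm³ = 0.00100000 L.
Thus 0.16479 × 0.00100000 ≈ 0.00016479 L.

0.00016479 L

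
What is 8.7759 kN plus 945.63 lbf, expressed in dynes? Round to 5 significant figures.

1.2982 × 10^9 dyn

8.7759 kN = 8.77590 × 10^8 dyn and 945.63 lbf = 4.20637 × 10^8 dyn.
8.77590 × 10^8 + 4.20637 × 10^8 ≈ 1.2982 × 10^9 dyn.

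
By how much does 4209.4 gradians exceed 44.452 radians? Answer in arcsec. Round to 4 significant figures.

4209.4 grad = 1.36385e+7 arcsec and 44.452 rad = 9.16888e+6 arcsec.
1.36385e+7 − 9.16888e+6 ≈ 4.470e+6 arcsec.

4.470e+6 arcsec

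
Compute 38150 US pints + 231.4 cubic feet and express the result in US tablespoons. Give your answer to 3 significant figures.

1.66 × 10^6 US tbsp

38150 US pt = 1.22080 × 10^6 US tbsp and 231.4 ft³ = 443134 US tbsp.
1.22080 × 10^6 + 443134 ≈ 1.66 × 10^6 US tbsp.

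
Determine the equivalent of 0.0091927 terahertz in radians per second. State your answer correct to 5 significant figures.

1 THz = 6.28319 × 10^12 rad/s.
0.0091927 × 6.28319 × 10^12 ≈ 5.7759 × 10^10 rad/s.

5.7759 × 10^10 rad/s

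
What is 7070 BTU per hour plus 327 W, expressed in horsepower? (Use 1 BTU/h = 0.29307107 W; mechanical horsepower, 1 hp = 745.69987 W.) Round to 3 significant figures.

3.22 hp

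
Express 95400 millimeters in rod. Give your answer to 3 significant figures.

19.0 rod

1 millimeter = 0.000198839 rod.
95400 × 0.000198839 ≈ 19.0 rod.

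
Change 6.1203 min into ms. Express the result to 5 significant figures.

1 minute = 60000.0 ms.
So 6.1203 × 60000.0 ≈ 367220 ms.

367220 milliseconds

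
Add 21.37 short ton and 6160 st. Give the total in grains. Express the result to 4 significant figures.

21.37 short ton = 2.99180e+8 gr and 6160 st = 6.03680e+8 gr.
2.99180e+8 + 6.03680e+8 ≈ 9.029e+8 gr.

9.029e+8 grains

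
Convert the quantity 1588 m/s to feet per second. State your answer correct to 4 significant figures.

5210 ft/s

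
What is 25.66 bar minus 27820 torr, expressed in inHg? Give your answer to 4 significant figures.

25.66 bar = 757.739 inHg and 27820 torr = 1095.28 inHg.
757.739 − 1095.28 ≈ -337.5 inHg.

-337.5 inches of mercury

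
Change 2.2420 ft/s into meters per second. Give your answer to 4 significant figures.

0.6834 meters per second

1 foot per second = 0.304800 meters per second.
Thus 2.2420 × 0.304800 ≈ 0.6834 m/s.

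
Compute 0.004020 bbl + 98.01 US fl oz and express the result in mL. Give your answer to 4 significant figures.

0.004020 bbl = 639.129 mL and 98.01 US fl oz = 2898.50 mL.
639.129 + 2898.50 ≈ 3538 mL.

3538 mL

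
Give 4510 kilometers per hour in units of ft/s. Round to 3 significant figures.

4110 ft/s

1 kilometer per hour = 0.911344 ft/s.
4510 × 0.911344 ≈ 4110 ft/s.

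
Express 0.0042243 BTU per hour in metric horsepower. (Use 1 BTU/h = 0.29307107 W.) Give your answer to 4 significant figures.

1.683 × 10^-6 metric horsepower

1 BTU per hour = 0.000398466 PS.
Thus 0.0042243 × 0.000398466 ≈ 1.683 × 10^-6 PS.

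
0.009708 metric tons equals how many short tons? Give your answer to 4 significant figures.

0.01070 short ton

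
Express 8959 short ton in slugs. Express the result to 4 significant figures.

556900 slug

1 short ton = 62.1619 slugs.
Then 8959 × 62.1619 ≈ 556900 slug.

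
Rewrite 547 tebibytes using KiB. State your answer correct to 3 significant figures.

1 tebibyte = 1.07374e+9 kibibytes.
Then 547 × 1.07374e+9 ≈ 5.87e+11 KiB.

5.87e+11 KiB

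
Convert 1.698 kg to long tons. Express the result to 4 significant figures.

0.001671 long tons

1 kilogram = 0.000984207 long tons.
Then 1.698 × 0.000984207 ≈ 0.001671 long ton.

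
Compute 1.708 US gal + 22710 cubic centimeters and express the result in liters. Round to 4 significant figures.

29.18 liters

1.708 US gal = 6.46548 L and 22710 cm³ = 22.7100 L.
6.46548 + 22.7100 ≈ 29.18 L.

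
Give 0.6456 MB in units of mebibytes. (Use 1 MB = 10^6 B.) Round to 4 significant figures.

1 MB = 0.953674 MiB.
Thus 0.6456 × 0.953674 ≈ 0.6157 MiB.

0.6157 MiB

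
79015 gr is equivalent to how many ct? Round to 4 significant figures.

1 gr = 0.323995 carats.
79015 × 0.323995 ≈ 25600 ct.

25600 ct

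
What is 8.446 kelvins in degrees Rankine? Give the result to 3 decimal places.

15.203 degrees Rankine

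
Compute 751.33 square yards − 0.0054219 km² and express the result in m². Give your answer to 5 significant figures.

-4793.7 m²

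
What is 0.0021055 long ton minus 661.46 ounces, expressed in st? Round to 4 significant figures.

-2.616 stone

0.0021055 long ton = 0.336880 st and 661.46 oz = 2.95295 st.
0.336880 − 2.95295 ≈ -2.616 st.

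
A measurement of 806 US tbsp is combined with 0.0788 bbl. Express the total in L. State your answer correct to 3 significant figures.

24.4 liters

806 US tbsp = 11.9181 L and 0.0788 bbl = 12.5282 L.
11.9181 + 12.5282 ≈ 24.4 L.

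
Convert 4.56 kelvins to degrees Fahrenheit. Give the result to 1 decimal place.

K = (°F + 459.67) × 5/9.
Applying the formula gives -451.5 °F.

-451.5 degrees Fahrenheit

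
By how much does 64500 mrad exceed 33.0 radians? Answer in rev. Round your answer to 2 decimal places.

64500 mrad = 10.2655 rev and 33.0 rad = 5.25211 rev.
10.2655 − 5.25211 ≈ 5.01 rev.

5.01 revolutions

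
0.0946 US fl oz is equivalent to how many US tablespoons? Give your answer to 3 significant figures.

0.189 US tablespoons

1 US fl oz = 2.00000 US tbsp.
Then 0.0946 × 2.00000 ≈ 0.189 US tbsp.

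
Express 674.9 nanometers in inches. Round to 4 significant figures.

2.657 × 10^-5 in

1 nanometer = 3.93701 × 10^-8 in.
So 674.9 × 3.93701 × 10^-8 ≈ 2.657 × 10^-5 in.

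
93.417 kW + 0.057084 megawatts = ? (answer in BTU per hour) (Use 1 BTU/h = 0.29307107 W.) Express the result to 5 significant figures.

93.417 kW = 318752 BTU/h and 0.057084 MW = 194779 BTU/h.
318752 + 194779 ≈ 513530 BTU/h.

513530 BTU/h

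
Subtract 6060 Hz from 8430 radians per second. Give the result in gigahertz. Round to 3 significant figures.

-4.72e-6 GHz

8430 rad/s = 1.34168e-6 GHz and 6060 Hz = 6.06000e-6 GHz.
1.34168e-6 − 6.06000e-6 ≈ -4.72e-6 GHz.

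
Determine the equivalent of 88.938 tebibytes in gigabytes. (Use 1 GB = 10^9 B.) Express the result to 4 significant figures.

97790 GB

1 tebibyte = 1099.51 GB.
Thus 88.938 × 1099.51 ≈ 97790 GB.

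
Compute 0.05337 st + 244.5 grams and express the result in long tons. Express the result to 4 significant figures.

0.0005742 long ton

0.05337 st = 0.0003335625 long ton and 244.5 g = 0.0002406385 long ton.
0.0003335625 + 0.0002406385 ≈ 0.0005742 long ton.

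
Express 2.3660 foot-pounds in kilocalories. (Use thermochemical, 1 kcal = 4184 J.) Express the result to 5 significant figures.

1 ft·lbf = 0.000324048 kilocalories.
2.3660 × 0.000324048 ≈ 0.00076670 kcal.

0.00076670 kilocalories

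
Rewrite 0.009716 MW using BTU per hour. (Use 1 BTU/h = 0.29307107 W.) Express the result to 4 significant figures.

1 megawatt = 3.41214 × 10^6 BTU/h.
Then 0.009716 × 3.41214 × 10^6 ≈ 33150 BTU/h.

33150 BTU/h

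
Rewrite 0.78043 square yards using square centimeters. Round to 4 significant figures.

6525 square centimeters

1 square yard = 8361.27 cm².
Then 0.78043 × 8361.27 ≈ 6525 cm².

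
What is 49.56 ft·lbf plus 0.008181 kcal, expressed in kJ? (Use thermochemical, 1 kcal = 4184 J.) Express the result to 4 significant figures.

0.1014 kJ

49.56 ft·lbf = 0.0671943 kJ and 0.008181 kcal = 0.0342293 kJ.
0.0671943 + 0.0342293 ≈ 0.1014 kJ.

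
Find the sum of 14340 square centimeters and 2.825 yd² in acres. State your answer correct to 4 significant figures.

14340 cm² = 0.000354349 acre and 2.825 yd² = 0.000583678 acre.
0.000354349 + 0.000583678 ≈ 0.0009380 acre.

0.0009380 acre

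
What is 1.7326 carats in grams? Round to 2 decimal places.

0.35 g

1 ct = 0.200000 g.
1.7326 × 0.200000 ≈ 0.35 g.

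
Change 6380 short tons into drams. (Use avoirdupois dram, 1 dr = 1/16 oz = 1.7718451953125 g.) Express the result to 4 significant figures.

3.267e+9 dr

1 short ton = 512000 drams.
So 6380 × 512000 ≈ 3.267e+9 dr.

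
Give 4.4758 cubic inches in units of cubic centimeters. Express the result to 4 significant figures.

73.35 cubic centimeters

1 cubic inch = 16.3871 cubic centimeters.
Then 4.4758 × 16.3871 ≈ 73.35 cm³.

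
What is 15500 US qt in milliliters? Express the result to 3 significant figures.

1 US quart = 946.353 mL.
15500 × 946.353 ≈ 1.47e+7 mL.

1.47e+7 mL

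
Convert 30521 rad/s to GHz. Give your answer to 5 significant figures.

4.8576e-6 GHz

1 rad/s = 1.59155e-10 gigahertz.
Then 30521 × 1.59155e-10 ≈ 4.8576e-6 GHz.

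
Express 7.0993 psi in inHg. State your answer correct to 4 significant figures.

1 psi = 2.03602 inHg.
So 7.0993 × 2.03602 ≈ 14.45 inHg.

14.45 inches of mercury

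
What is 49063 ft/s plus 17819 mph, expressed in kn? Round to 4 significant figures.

49063 ft/s = 29069.0 kn and 17819 mph = 15484.3 kn.
29069.0 + 15484.3 ≈ 44550 kn.

44550 kn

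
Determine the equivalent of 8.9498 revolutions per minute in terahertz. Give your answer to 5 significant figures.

1 revolution per minute = 1.66667e-14 THz.
Thus 8.9498 × 1.66667e-14 ≈ 1.4916e-13 THz.

1.4916e-13 terahertz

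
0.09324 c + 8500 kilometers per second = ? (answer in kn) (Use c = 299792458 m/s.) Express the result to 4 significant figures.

7.086 × 10^7 kn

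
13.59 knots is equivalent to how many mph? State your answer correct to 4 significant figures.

1 knot = 1.15078 mph.
13.59 × 1.15078 ≈ 15.64 mph.

15.64 mph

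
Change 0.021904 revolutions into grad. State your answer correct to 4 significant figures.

8.762 gradians

1 revolution = 400.000 grad.
0.021904 × 400.000 ≈ 8.762 grad.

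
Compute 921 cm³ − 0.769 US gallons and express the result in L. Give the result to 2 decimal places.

-1.99 liters

921 cm³ = 0.921000 L and 0.769 US gal = 2.91098 L.
0.921000 − 2.91098 ≈ -1.99 L.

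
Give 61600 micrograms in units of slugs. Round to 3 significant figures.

4.22e-6 slugs

1 μg = 6.85218e-11 slug.
So 61600 × 6.85218e-11 ≈ 4.22e-6 slug.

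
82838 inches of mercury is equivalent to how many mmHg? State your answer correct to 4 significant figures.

2.104 × 10^6 mmHg

1 inHg = 25.4000 mmHg.
So 82838 × 25.4000 ≈ 2.104 × 10^6 mmHg.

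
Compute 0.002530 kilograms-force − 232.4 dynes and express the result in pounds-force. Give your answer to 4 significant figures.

0.005055 lbf

0.002530 kgf = 0.00557770 lbf and 232.4 dyn = 0.000522456 lbf.
0.00557770 − 0.000522456 ≈ 0.005055 lbf.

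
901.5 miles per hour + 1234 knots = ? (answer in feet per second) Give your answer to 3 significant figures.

901.5 mph = 1322.20 ft/s and 1234 kn = 2082.76 ft/s.
1322.20 + 2082.76 ≈ 3400 ft/s.

3400 ft/s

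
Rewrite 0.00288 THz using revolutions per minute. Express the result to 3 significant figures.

1.73 × 10^11 revolutions per minute

1 THz = 6.00000 × 10^13 revolutions per minute.
0.00288 × 6.00000 × 10^13 ≈ 1.73 × 10^11 rpm.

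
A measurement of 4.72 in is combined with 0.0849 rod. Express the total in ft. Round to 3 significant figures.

1.79 feet

4.72 in = 0.393333 ft and 0.0849 rod = 1.40085 ft.
0.393333 + 1.40085 ≈ 1.79 ft.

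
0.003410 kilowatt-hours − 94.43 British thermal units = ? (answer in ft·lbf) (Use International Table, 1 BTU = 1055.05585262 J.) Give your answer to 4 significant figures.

-64430 foot-pounds

0.003410 kWh = 9054.31 ft·lbf and 94.43 BTU = 73482.5 ft·lbf.
9054.31 − 73482.5 ≈ -64430 ft·lbf.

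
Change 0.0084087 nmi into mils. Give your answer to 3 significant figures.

1 nautical mile = 7.29134e+7 mil.
So 0.0084087 × 7.29134e+7 ≈ 613000 mil.

613000 mils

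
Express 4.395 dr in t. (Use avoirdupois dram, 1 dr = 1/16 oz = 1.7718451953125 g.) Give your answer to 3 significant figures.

7.79 × 10^-6 t

1 dram = 1.77185 × 10^-6 t.
Then 4.395 × 1.77185 × 10^-6 ≈ 7.79 × 10^-6 t.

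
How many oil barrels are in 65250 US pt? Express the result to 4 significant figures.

194.2 bbl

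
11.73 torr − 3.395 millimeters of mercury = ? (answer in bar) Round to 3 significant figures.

0.0111 bar

11.73 torr = 0.0156387 bar and 3.395 mmHg = 0.00452630 bar.
0.0156387 − 0.00452630 ≈ 0.0111 bar.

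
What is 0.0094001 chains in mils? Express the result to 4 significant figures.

7445 mils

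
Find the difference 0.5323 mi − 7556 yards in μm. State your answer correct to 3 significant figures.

-6.05e+9 μm

0.5323 mi = 8.56654e+8 μm and 7556 yd = 6.90921e+9 μm.
8.56654e+8 − 6.90921e+9 ≈ -6.05e+9 μm.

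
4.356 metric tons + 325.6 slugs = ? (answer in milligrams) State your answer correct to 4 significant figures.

9.108e+9 milligrams

4.356 t = 4.35600e+9 mg and 325.6 slug = 4.75177e+9 mg.
4.35600e+9 + 4.75177e+9 ≈ 9.108e+9 mg.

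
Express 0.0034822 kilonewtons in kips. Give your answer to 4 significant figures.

1 kN = 0.224809 kips.
Then 0.0034822 × 0.224809 ≈ 0.0007828 kip.

0.0007828 kip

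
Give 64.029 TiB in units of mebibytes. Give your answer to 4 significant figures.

1 TiB = 1.04858 × 10^6 MiB.
So 64.029 × 1.04858 × 10^6 ≈ 6.714 × 10^7 MiB.

6.714 × 10^7 mebibytes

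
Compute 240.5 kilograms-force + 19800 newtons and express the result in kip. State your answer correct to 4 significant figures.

240.5 kgf = 0.530212 kip and 19800 N = 4.45122 kip.
0.530212 + 4.45122 ≈ 4.981 kip.

4.981 kips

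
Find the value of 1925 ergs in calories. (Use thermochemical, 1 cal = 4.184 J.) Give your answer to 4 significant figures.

4.601 × 10^-5 calories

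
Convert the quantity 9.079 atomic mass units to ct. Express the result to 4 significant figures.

7.538e-23 carats

1 u = 8.30270e-24 ct.
Thus 9.079 × 8.30270e-24 ≈ 7.538e-23 ct.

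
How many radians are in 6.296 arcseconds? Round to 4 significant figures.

3.052 × 10^-5 radians

1 arcsec = 4.84814 × 10^-6 rad.
Thus 6.296 × 4.84814 × 10^-6 ≈ 3.052 × 10^-5 rad.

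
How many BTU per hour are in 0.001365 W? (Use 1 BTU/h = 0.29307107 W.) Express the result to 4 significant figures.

0.004658 BTU per hour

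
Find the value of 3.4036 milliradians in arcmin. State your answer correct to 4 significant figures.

11.70 arcminutes

1 mrad = 3.43775 arcmin.
So 3.4036 × 3.43775 ≈ 11.70 arcmin.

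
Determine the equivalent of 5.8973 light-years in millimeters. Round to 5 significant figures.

5.5793e+19 mm

1 light-year = 9.46073e+18 mm.
Thus 5.8973 × 9.46073e+18 ≈ 5.5793e+19 mm.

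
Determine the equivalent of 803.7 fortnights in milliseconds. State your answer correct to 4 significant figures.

9.722e+11 milliseconds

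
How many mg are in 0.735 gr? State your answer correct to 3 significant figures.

47.6 mg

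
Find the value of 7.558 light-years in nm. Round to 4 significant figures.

7.150 × 10^25 nm

1 ly = 9.46073 × 10^24 nanometers.
Thus 7.558 × 9.46073 × 10^24 ≈ 7.150 × 10^25 nm.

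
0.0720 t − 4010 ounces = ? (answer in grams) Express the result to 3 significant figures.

-41700 grams

0.0720 t = 72000.0 g and 4010 oz = 113682 g.
72000.0 − 113682 ≈ -41700 g.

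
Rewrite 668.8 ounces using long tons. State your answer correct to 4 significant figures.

0.01866 long ton

1 oz = 2.79018e-5 long tons.
So 668.8 × 2.79018e-5 ≈ 0.01866 long ton.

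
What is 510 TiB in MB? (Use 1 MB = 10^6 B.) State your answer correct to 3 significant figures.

5.61 × 10^8 megabytes

1 tebibyte = 1.09951 × 10^6 megabytes.
Thus 510 × 1.09951 × 10^6 ≈ 5.61 × 10^8 MB.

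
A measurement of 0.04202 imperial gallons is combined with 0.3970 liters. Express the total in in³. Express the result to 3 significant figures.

0.04202 imp gal = 11.6572 in³ and 0.3970 L = 24.2264 in³.
11.6572 + 24.2264 ≈ 35.9 in³.

35.9 cubic inches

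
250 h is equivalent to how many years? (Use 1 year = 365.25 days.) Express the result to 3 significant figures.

1 hour = 0.000114077 yr.
Then 250 × 0.000114077 ≈ 0.0285 yr.

0.0285 yr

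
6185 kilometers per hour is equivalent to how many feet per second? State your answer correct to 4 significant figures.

5637 ft/s

1 km/h = 0.911344 feet per second.
So 6185 × 0.911344 ≈ 5637 ft/s.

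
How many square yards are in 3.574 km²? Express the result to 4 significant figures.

4.274 × 10^6 square yards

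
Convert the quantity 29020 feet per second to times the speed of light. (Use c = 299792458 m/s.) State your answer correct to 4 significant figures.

2.950e-5 c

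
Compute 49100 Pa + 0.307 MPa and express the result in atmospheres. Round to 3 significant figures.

3.51 atmospheres

49100 Pa = 0.484579 atm and 0.307 MPa = 3.02985 atm.
0.484579 + 3.02985 ≈ 3.51 atm.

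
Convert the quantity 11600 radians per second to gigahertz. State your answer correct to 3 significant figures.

1.85e-6 GHz

1 rad/s = 1.59155e-10 gigahertz.
Then 11600 × 1.59155e-10 ≈ 1.85e-6 GHz.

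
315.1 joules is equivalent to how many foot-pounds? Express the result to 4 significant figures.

232.4 foot-pounds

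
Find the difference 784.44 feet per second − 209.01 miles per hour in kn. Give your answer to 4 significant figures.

784.44 ft/s = 464.768 kn and 209.01 mph = 181.625 kn.
464.768 − 181.625 ≈ 283.1 kn.

283.1 knots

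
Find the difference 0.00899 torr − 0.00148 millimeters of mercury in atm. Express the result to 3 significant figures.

9.88e-6 atm

0.00899 torr = 1.18289e-5 atm and 0.00148 mmHg = 1.94737e-6 atm.
1.18289e-5 − 1.94737e-6 ≈ 9.88e-6 atm.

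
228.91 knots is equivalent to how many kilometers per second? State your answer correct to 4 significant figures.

0.1178 kilometers per second

1 knot = 0.000514444 km/s.
So 228.91 × 0.000514444 ≈ 0.1178 km/s.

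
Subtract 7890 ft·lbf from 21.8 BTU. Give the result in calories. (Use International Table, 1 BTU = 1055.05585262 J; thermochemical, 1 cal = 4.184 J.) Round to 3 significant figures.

21.8 BTU = 5497.18 cal and 7890 ft·lbf = 2556.74 cal.
5497.18 − 2556.74 ≈ 2940 cal.

2940 cal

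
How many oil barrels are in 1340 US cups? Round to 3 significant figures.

1 US cup = 0.00148810 oil barrels.
1340 × 0.00148810 ≈ 1.99 bbl.

1.99 oil barrels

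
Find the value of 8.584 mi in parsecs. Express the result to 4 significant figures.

4.477 × 10^-13 pc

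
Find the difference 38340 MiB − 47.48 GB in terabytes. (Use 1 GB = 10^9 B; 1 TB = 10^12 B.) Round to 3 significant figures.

-0.00728 terabytes

38340 MiB = 0.0402024 TB and 47.48 GB = 0.0474800 TB.
0.0402024 − 0.0474800 ≈ -0.00728 TB.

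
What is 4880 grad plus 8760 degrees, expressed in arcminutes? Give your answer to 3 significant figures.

789000 arcmin

4880 grad = 263520 arcmin and 8760 ° = 525600 arcmin.
263520 + 525600 ≈ 789000 arcmin.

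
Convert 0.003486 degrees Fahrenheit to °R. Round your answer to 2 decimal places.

459.67 °R

°R = °F + 459.67.
Applying the formula gives 459.67 °R.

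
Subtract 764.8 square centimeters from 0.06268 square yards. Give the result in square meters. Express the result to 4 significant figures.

-0.02407 square meters

0.06268 yd² = 0.0524085 m² and 764.8 cm² = 0.0764800 m².
0.0524085 − 0.0764800 ≈ -0.02407 m².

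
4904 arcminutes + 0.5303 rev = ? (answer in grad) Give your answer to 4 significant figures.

302.9 grad

4904 arcmin = 90.8148 grad and 0.5303 rev = 212.120 grad.
90.8148 + 212.120 ≈ 302.9 grad.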